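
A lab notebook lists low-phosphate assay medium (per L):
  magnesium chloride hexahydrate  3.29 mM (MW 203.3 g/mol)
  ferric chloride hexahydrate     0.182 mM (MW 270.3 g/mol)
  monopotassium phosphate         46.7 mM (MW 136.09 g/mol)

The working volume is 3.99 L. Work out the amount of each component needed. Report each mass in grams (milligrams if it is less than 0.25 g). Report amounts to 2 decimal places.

Scale factor relative to 1 L: 3.99.
magnesium chloride hexahydrate: 3.29 mmol/L × 203.3 g/mol × 3.99 L ÷ 1000 = 2.67 g
ferric chloride hexahydrate: 0.182 mmol/L × 270.3 mg/mmol × 3.99 L = 196.29 mg
monopotassium phosphate: 46.7 mmol/L × 136.09 g/mol × 3.99 L ÷ 1000 = 25.36 g

magnesium chloride hexahydrate 2.67 g; ferric chloride hexahydrate 196.29 mg; monopotassium phosphate 25.36 g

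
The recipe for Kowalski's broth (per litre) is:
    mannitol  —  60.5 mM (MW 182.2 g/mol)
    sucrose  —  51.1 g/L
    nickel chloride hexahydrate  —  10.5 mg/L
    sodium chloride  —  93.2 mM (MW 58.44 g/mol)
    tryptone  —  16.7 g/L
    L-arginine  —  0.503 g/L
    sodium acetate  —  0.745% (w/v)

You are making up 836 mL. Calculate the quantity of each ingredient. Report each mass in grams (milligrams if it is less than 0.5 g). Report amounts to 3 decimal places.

Scale factor relative to 1 L: 0.836.
mannitol: 60.5 mmol/L × 182.2 g/mol × 0.836 L ÷ 1000 = 9.215 g
sucrose: 51.1 g/L × 0.836 L = 42.720 g
nickel chloride hexahydrate: 10.5 mg/L × 0.836 L = 8.778 mg
sodium chloride: 93.2 mmol/L × 58.44 g/mol × 0.836 L ÷ 1000 = 4.553 g
tryptone: 16.7 g/L × 0.836 L = 13.961 g
L-arginine: 0.503 g/L × 0.836 L = 0.420508 g = 420.508 mg
sodium acetate: 0.745% w/v = 7.45 g/L → 7.45 × 0.836 L = 6.228 g

mannitol 9.215 g; sucrose 42.720 g; nickel chloride hexahydrate 8.778 mg; sodium chloride 4.553 g; tryptone 13.961 g; L-arginine 420.508 mg; sodium acetate 6.228 g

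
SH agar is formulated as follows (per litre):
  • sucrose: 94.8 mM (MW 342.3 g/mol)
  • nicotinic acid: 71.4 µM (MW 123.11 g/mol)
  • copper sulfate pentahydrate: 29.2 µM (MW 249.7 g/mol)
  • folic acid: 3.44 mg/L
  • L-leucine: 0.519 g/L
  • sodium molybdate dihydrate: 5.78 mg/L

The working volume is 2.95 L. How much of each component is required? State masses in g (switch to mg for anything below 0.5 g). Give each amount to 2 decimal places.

Working volume: 2.95 L.
sucrose: 94.8 mmol/L × 342.3 g/mol × 2.95 L ÷ 1000 = 95.73 g
nicotinic acid: 71.4 µmol/L × 123.11 g/mol × 2.95 L ÷ 1000 = 25.93 mg
copper sulfate pentahydrate: 29.2 µmol/L × 249.7 g/mol × 2.95 L ÷ 1000 = 21.51 mg
folic acid: 3.44 mg/L × 2.95 L = 10.15 mg
L-leucine: 0.519 g/L × 2.95 L = 1.53 g
sodium molybdate dihydrate: 5.78 mg/L × 2.95 L = 17.05 mg

sucrose 95.73 g; nicotinic acid 25.93 mg; copper sulfate pentahydrate 21.51 mg; folic acid 10.15 mg; L-leucine 1.53 g; sodium molybdate dihydrate 17.05 mg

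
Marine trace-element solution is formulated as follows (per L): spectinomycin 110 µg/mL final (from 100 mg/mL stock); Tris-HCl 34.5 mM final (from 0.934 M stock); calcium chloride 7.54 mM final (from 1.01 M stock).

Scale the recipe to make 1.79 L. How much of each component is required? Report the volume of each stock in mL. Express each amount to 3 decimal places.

Working volume: 1.79 L.
spectinomycin: dilute stock: 110 µg/mL × 1790 mL ÷ 100000 µg/mL = 1.969 mL
Tris-HCl: C1V1 = C2V2 → 34.5 mM × 1790 mL ÷ 934 mM = 66.119 mL
calcium chloride: C1V1 = C2V2 → 7.54 mM × 1790 mL ÷ 1010 mM = 13.363 mL

spectinomycin 1.969 mL; Tris-HCl 66.119 mL; calcium chloride 13.363 mL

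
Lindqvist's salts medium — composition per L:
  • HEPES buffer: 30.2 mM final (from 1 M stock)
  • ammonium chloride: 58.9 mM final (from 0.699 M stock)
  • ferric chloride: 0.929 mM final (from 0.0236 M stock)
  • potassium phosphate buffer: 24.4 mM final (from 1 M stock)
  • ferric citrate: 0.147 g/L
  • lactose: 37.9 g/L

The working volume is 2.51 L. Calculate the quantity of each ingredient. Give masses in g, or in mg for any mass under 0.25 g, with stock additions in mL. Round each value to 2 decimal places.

Working volume: 2.51 L.
HEPES buffer: V = C2·V2/C1 = 30.2 mM × 2510 mL ÷ 1000 mM = 75.80 mL
ammonium chloride: V = C2·V2/C1 = 58.9 mM × 2510 mL ÷ 699 mM = 211.50 mL
ferric chloride: V = C2·V2/C1 = 0.929 mM × 2510 mL ÷ 23.6 mM = 98.80 mL
potassium phosphate buffer: dilute stock: 24.4 mM × 2510 mL ÷ 1000 mM = 61.24 mL
ferric citrate: 0.147 g/L × 2.51 L = 0.37 g
lactose: 37.9 g/L × 2.51 L = 95.13 g

HEPES buffer 75.80 mL; ammonium chloride 211.50 mL; ferric chloride 98.80 mL; potassium phosphate buffer 61.24 mL; ferric citrate 0.37 g; lactose 95.13 g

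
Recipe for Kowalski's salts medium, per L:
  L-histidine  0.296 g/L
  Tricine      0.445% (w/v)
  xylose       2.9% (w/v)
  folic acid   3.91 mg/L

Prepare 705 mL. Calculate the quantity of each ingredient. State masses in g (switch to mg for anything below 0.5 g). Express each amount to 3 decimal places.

L-histidine 208.680 mg; Tricine 3.137 g; xylose 20.445 g; folic acid 2.757 mg

Target volume = 705 mL = 0.705 L.
L-histidine: 0.296 g/L × 0.705 L = 0.20868 g = 208.680 mg
Tricine: 0.445% w/v = 4.45 g/L → 4.45 × 0.705 L = 3.137 g
xylose: 2.9% w/v = 29 g/L → 29 × 0.705 L = 20.445 g
folic acid: 3.91 mg/L × 0.705 L = 2.757 mg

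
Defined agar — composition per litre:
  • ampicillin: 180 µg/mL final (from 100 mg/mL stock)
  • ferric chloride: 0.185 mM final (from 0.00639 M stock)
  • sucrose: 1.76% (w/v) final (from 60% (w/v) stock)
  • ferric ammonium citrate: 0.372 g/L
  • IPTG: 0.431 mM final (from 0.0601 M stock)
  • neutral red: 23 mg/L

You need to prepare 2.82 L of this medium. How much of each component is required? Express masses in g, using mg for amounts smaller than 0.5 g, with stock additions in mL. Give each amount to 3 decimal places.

ampicillin 5.076 mL; ferric chloride 81.643 mL; sucrose 82.720 mL; ferric ammonium citrate 1.049 g; IPTG 20.223 mL; neutral red 64.860 mg

Working volume: 2.82 L.
ampicillin: V = C2·V2/C1 = 180 µg/mL × 2820 mL ÷ 100000 µg/mL = 5.076 mL
ferric chloride: dilute stock: 0.185 mM × 2820 mL ÷ 6.39 mM = 81.643 mL
sucrose: C1V1 = C2V2 → 1.76% ÷ 60% × 2820 mL = 82.720 mL
ferric ammonium citrate: 0.372 g/L × 2.82 L = 1.049 g
IPTG: dilute stock: 0.431 mM × 2820 mL ÷ 60.1 mM = 20.223 mL
neutral red: 23 mg/L × 2.82 L = 64.860 mg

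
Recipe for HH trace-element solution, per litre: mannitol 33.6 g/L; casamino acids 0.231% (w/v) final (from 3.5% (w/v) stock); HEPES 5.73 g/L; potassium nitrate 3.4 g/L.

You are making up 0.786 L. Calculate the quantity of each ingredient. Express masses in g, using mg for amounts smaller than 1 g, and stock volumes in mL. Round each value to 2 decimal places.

mannitol 26.41 g; casamino acids 51.88 mL; HEPES 4.50 g; potassium nitrate 2.67 g

Scale factor relative to 1 L: 0.786.
mannitol: 33.6 g/L × 0.786 L = 26.41 g
casamino acids: dilute stock: 0.231% ÷ 3.5% × 786 mL = 51.88 mL
HEPES: 5.73 g/L × 0.786 L = 4.50 g
potassium nitrate: 3.4 g/L × 0.786 L = 2.67 g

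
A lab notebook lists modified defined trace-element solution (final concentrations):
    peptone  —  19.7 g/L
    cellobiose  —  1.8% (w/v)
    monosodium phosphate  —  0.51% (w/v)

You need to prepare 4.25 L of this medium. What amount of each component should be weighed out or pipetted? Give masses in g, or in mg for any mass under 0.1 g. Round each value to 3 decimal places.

peptone 83.725 g; cellobiose 76.500 g; monosodium phosphate 21.675 g

Scale factor relative to 1 L: 4.25.
peptone: 19.7 g/L × 4.25 L = 83.725 g
cellobiose: 1.8 g per 100 mL × 4250 mL ÷ 100 = 76.500 g
monosodium phosphate: 0.51 g per 100 mL × 4250 mL ÷ 100 = 21.675 g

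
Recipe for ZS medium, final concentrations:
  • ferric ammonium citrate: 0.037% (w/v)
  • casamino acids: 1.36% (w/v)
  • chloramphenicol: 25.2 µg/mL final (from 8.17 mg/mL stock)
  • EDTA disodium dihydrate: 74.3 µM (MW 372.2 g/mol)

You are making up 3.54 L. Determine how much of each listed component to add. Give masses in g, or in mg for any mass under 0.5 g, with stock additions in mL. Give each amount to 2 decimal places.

Scale factor relative to 1 L: 3.54.
ferric ammonium citrate: 0.037 g per 100 mL × 3540 mL ÷ 100 = 1.31 g
casamino acids: 1.36 g per 100 mL × 3540 mL ÷ 100 = 48.14 g
chloramphenicol: dilute stock: 25.2 µg/mL × 3540 mL ÷ 8170 µg/mL = 10.92 mL
EDTA disodium dihydrate: 74.3 µmol/L × 372.2 g/mol × 3.54 L ÷ 1000 = 97.90 mg

ferric ammonium citrate 1.31 g; casamino acids 48.14 g; chloramphenicol 10.92 mL; EDTA disodium dihydrate 97.90 mg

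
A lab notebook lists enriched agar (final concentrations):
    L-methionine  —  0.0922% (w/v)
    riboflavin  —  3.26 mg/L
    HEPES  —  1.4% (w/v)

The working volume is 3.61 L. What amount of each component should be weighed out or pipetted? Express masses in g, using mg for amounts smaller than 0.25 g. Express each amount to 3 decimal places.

Scale factor relative to 1 L: 3.61.
L-methionine: 0.0922 g per 100 mL × 3610 mL ÷ 100 = 3.328 g
riboflavin: 3.26 mg/L × 3.61 L = 11.769 mg
HEPES: 1.4% w/v = 14 g/L → 14 × 3.61 L = 50.540 g

L-methionine 3.328 g; riboflavin 11.769 mg; HEPES 50.540 g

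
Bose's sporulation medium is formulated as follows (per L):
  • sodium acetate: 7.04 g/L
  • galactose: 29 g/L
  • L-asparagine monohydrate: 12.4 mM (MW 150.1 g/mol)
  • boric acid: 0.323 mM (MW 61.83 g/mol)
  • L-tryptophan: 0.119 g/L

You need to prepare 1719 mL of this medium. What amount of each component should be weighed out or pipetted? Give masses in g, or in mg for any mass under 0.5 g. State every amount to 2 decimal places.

sodium acetate 12.10 g; galactose 49.85 g; L-asparagine monohydrate 3.20 g; boric acid 34.33 mg; L-tryptophan 204.56 mg

Target volume = 1719 mL = 1.719 L.
sodium acetate: 7.04 g/L × 1.719 L = 12.10 g
galactose: 29 g/L × 1.719 L = 49.85 g
L-asparagine monohydrate: 12.4 mmol/L × 150.1 g/mol × 1.719 L ÷ 1000 = 3.20 g
boric acid: 0.323 mmol/L × 61.83 mg/mmol × 1.719 L = 34.33 mg
L-tryptophan: 0.119 g/L × 1.719 L = 0.204561 g = 204.56 mg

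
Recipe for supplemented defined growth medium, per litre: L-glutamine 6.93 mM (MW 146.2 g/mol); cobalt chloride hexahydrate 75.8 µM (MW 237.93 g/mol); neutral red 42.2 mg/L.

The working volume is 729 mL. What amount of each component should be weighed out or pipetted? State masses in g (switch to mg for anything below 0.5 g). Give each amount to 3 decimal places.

L-glutamine 0.739 g; cobalt chloride hexahydrate 13.148 mg; neutral red 30.764 mg

Working volume: 729 mL = 0.729 L.
L-glutamine: 6.93 mmol/L × 146.2 g/mol × 0.729 L ÷ 1000 = 0.739 g
cobalt chloride hexahydrate: 75.8 µmol/L × 237.93 g/mol × 0.729 L ÷ 1000 = 13.148 mg
neutral red: 42.2 mg/L × 0.729 L = 30.764 mg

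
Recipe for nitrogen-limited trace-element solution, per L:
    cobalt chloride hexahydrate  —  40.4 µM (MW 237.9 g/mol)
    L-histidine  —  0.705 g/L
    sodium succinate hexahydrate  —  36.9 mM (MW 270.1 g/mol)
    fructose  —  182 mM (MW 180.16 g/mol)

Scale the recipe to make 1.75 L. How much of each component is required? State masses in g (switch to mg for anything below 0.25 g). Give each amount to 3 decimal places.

Scale factor relative to 1 L: 1.75.
cobalt chloride hexahydrate: 40.4 µmol/L × 237.9 g/mol × 1.75 L ÷ 1000 = 16.820 mg
L-histidine: 0.705 g/L × 1.75 L = 1.234 g
sodium succinate hexahydrate: 36.9 mmol/L × 270.1 g/mol × 1.75 L ÷ 1000 = 17.442 g
fructose: 182 mmol/L × 180.16 g/mol × 1.75 L ÷ 1000 = 57.381 g

cobalt chloride hexahydrate 16.820 mg; L-histidine 1.234 g; sodium succinate hexahydrate 17.442 g; fructose 57.381 g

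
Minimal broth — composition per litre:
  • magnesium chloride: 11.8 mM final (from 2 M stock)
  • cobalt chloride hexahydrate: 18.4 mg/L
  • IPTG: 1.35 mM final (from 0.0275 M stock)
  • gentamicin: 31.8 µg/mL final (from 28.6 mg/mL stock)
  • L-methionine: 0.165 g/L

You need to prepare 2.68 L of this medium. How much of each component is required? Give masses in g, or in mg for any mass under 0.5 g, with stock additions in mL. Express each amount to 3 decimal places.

magnesium chloride 15.812 mL; cobalt chloride hexahydrate 49.312 mg; IPTG 131.564 mL; gentamicin 2.980 mL; L-methionine 442.200 mg

Working volume: 2.68 L.
magnesium chloride: dilute stock: 11.8 mM × 2680 mL ÷ 2000 mM = 15.812 mL
cobalt chloride hexahydrate: 18.4 mg/L × 2.68 L = 49.312 mg
IPTG: V = C2·V2/C1 = 1.35 mM × 2680 mL ÷ 27.5 mM = 131.564 mL
gentamicin: V = C2·V2/C1 = 31.8 µg/mL × 2680 mL ÷ 28600 µg/mL = 2.980 mL
L-methionine: 0.165 g/L × 2.68 L = 0.4422 g = 442.200 mg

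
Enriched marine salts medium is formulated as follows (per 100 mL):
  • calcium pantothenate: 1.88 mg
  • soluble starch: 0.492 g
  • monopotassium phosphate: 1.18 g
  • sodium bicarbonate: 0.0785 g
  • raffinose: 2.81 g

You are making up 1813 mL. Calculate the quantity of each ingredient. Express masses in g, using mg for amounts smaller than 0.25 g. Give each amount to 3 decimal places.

Scale factor = 1813 mL / 100 mL = 18.13.
calcium pantothenate: 1.88 mg × (1813 mL / 100 mL) = 34.084 mg
soluble starch: 0.492 g × (1813 mL / 100 mL) = 8.920 g
monopotassium phosphate: 1.18 g × (1813 mL / 100 mL) = 21.393 g
sodium bicarbonate: 0.0785 g × (1813 mL / 100 mL) = 1.423 g
raffinose: 2.81 g × (1813 mL / 100 mL) = 50.945 g

calcium pantothenate 34.084 mg; soluble starch 8.920 g; monopotassium phosphate 21.393 g; sodium bicarbonate 1.423 g; raffinose 50.945 g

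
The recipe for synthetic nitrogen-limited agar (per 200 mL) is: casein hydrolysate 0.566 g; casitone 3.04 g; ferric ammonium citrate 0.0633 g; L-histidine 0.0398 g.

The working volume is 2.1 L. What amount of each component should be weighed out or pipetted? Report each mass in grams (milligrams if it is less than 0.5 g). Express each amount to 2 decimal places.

casein hydrolysate 5.94 g; casitone 31.92 g; ferric ammonium citrate 0.66 g; L-histidine 417.90 mg

Ratio of target to recipe volume: 2100 / 200 = 10.5.
casein hydrolysate: 0.566 g × (2100 mL / 200 mL) = 5.94 g
casitone: 3.04 g × (2100 mL / 200 mL) = 31.92 g
ferric ammonium citrate: 0.0633 g × (2100 mL / 200 mL) = 0.66 g
L-histidine: 0.0398 g × (2100 mL / 200 mL) = 0.4179 g = 417.90 mg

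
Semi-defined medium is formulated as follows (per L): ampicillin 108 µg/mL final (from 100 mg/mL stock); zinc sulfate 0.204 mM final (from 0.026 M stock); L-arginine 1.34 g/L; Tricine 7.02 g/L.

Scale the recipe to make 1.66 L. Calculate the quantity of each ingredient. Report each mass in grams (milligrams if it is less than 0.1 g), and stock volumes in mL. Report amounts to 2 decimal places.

Working volume: 1.66 L.
ampicillin: C1V1 = C2V2 → 108 µg/mL × 1660 mL ÷ 100000 µg/mL = 1.79 mL
zinc sulfate: C1V1 = C2V2 → 0.204 mM × 1660 mL ÷ 26 mM = 13.02 mL
L-arginine: 1.34 g/L × 1.66 L = 2.22 g
Tricine: 7.02 g/L × 1.66 L = 11.65 g

ampicillin 1.79 mL; zinc sulfate 13.02 mL; L-arginine 2.22 g; Tricine 11.65 g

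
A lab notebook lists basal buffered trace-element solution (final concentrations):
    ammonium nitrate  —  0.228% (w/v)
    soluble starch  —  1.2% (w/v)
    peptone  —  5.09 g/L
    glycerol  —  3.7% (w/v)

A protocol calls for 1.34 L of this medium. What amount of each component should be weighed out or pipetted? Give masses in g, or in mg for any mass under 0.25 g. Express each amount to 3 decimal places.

ammonium nitrate 3.055 g; soluble starch 16.080 g; peptone 6.821 g; glycerol 49.580 g

Scale factor relative to 1 L: 1.34.
ammonium nitrate: 0.228 g per 100 mL × 1340 mL ÷ 100 = 3.055 g
soluble starch: 1.2% w/v = 12 g/L → 12 × 1.34 L = 16.080 g
peptone: 5.09 g/L × 1.34 L = 6.821 g
glycerol: 3.7 g per 100 mL × 1340 mL ÷ 100 = 49.580 g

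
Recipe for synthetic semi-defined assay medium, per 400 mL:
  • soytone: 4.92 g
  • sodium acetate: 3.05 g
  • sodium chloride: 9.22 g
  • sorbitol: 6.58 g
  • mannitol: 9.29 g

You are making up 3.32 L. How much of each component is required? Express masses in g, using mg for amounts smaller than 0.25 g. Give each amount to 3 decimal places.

soytone 40.836 g; sodium acetate 25.315 g; sodium chloride 76.526 g; sorbitol 54.614 g; mannitol 77.107 g

Ratio of target to recipe volume: 3320 / 400 = 8.3.
soytone: 4.92 g × (3320 mL / 400 mL) = 40.836 g
sodium acetate: 3.05 g × (3320 mL / 400 mL) = 25.315 g
sodium chloride: 9.22 g × (3320 mL / 400 mL) = 76.526 g
sorbitol: 6.58 g × (3320 mL / 400 mL) = 54.614 g
mannitol: 9.29 g × (3320 mL / 400 mL) = 77.107 g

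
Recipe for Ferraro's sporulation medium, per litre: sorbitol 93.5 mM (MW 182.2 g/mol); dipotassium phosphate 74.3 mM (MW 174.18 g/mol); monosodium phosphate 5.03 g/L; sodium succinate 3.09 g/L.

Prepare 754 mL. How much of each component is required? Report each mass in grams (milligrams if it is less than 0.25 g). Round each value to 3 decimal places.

Scale factor relative to 1 L: 0.754.
sorbitol: 93.5 mmol/L × 182.2 g/mol × 0.754 L ÷ 1000 = 12.845 g
dipotassium phosphate: 74.3 mmol/L × 174.18 g/mol × 0.754 L ÷ 1000 = 9.758 g
monosodium phosphate: 5.03 g/L × 0.754 L = 3.793 g
sodium succinate: 3.09 g/L × 0.754 L = 2.330 g

sorbitol 12.845 g; dipotassium phosphate 9.758 g; monosodium phosphate 3.793 g; sodium succinate 2.330 g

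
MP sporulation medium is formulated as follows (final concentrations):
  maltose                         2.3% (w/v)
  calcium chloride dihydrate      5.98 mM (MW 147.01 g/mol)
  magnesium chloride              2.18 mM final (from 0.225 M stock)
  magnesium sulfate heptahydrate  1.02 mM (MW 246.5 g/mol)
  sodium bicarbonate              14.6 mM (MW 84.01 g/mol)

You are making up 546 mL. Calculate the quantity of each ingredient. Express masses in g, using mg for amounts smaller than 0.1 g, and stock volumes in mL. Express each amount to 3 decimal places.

maltose 12.558 g; calcium chloride dihydrate 0.480 g; magnesium chloride 5.290 mL; magnesium sulfate heptahydrate 0.137 g; sodium bicarbonate 0.670 g

Scale factor relative to 1 L: 0.546.
maltose: 2.3 g per 100 mL × 546 mL ÷ 100 = 12.558 g
calcium chloride dihydrate: 5.98 mmol/L × 147.01 g/mol × 0.546 L ÷ 1000 = 0.480 g
magnesium chloride: V = C2·V2/C1 = 2.18 mM × 546 mL ÷ 225 mM = 5.290 mL
magnesium sulfate heptahydrate: 1.02 mmol/L × 246.5 g/mol × 0.546 L ÷ 1000 = 0.137 g
sodium bicarbonate: 14.6 mmol/L × 84.01 g/mol × 0.546 L ÷ 1000 = 0.670 g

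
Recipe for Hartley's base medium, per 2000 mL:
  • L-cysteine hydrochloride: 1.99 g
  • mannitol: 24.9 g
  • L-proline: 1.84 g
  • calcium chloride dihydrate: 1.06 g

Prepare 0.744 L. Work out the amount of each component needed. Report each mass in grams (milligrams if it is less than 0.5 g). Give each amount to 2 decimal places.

Scale factor = 744 mL / 2000 mL = 0.372.
L-cysteine hydrochloride: 1.99 g × (744 mL / 2000 mL) = 0.74 g
mannitol: 24.9 g × (744 mL / 2000 mL) = 9.26 g
L-proline: 1.84 g × (744 mL / 2000 mL) = 0.68 g
calcium chloride dihydrate: 1.06 g × (744 mL / 2000 mL) = 0.39432 g = 394.32 mg

L-cysteine hydrochloride 0.74 g; mannitol 9.26 g; L-proline 0.68 g; calcium chloride dihydrate 394.32 mg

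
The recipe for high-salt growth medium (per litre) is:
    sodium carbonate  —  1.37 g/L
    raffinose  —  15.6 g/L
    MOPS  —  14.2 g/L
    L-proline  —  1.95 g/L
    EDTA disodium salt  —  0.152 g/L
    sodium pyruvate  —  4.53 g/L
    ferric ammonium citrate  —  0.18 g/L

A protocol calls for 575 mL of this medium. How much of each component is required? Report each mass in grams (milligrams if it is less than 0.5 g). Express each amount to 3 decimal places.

sodium carbonate 0.788 g; raffinose 8.970 g; MOPS 8.165 g; L-proline 1.121 g; EDTA disodium salt 87.400 mg; sodium pyruvate 2.605 g; ferric ammonium citrate 103.500 mg

Target volume = 575 mL = 0.575 L.
sodium carbonate: 1.37 g/L × 0.575 L = 0.788 g
raffinose: 15.6 g/L × 0.575 L = 8.970 g
MOPS: 14.2 g/L × 0.575 L = 8.165 g
L-proline: 1.95 g/L × 0.575 L = 1.121 g
EDTA disodium salt: 0.152 g/L × 0.575 L = 0.0874 g = 87.400 mg
sodium pyruvate: 4.53 g/L × 0.575 L = 2.605 g
ferric ammonium citrate: 0.18 g/L × 0.575 L = 0.1035 g = 103.500 mg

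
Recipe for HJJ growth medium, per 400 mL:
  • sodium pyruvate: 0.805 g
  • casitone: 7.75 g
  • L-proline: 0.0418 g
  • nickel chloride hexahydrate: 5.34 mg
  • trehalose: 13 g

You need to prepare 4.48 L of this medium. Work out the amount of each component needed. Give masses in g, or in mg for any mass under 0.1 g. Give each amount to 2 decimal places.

Scale factor = 4480 mL / 400 mL = 11.2.
sodium pyruvate: 0.805 g × (4480 mL / 400 mL) = 9.02 g
casitone: 7.75 g × (4480 mL / 400 mL) = 86.80 g
L-proline: 0.0418 g × (4480 mL / 400 mL) = 0.47 g
nickel chloride hexahydrate: 5.34 mg × (4480 mL / 400 mL) = 59.81 mg
trehalose: 13 g × (4480 mL / 400 mL) = 145.60 g

sodium pyruvate 9.02 g; casitone 86.80 g; L-proline 0.47 g; nickel chloride hexahydrate 59.81 mg; trehalose 145.60 g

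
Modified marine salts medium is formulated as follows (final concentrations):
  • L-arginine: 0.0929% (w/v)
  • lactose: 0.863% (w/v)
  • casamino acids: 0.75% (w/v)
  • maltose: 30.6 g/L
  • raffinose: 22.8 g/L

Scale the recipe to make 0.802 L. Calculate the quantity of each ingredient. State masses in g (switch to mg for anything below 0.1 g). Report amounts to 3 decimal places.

L-arginine 0.745 g; lactose 6.921 g; casamino acids 6.015 g; maltose 24.541 g; raffinose 18.286 g

Scale factor relative to 1 L: 0.802.
L-arginine: 0.0929% w/v = 0.929 g/L → 0.929 × 0.802 L = 0.745 g
lactose: 0.863% w/v = 8.63 g/L → 8.63 × 0.802 L = 6.921 g
casamino acids: 0.75 g per 100 mL × 802 mL ÷ 100 = 6.015 g
maltose: 30.6 g/L × 0.802 L = 24.541 g
raffinose: 22.8 g/L × 0.802 L = 18.286 g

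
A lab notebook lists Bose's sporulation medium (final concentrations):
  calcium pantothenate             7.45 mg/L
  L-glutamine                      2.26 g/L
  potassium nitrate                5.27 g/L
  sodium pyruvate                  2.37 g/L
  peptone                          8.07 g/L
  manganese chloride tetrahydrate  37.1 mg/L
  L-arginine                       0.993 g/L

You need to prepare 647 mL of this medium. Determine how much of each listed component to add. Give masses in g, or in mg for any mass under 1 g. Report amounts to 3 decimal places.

Working volume: 647 mL = 0.647 L.
calcium pantothenate: 7.45 mg/L × 0.647 L = 4.820 mg
L-glutamine: 2.26 g/L × 0.647 L = 1.462 g
potassium nitrate: 5.27 g/L × 0.647 L = 3.410 g
sodium pyruvate: 2.37 g/L × 0.647 L = 1.533 g
peptone: 8.07 g/L × 0.647 L = 5.221 g
manganese chloride tetrahydrate: 37.1 mg/L × 0.647 L = 24.004 mg
L-arginine: 0.993 g/L × 0.647 L = 0.642471 g = 642.471 mg

calcium pantothenate 4.820 mg; L-glutamine 1.462 g; potassium nitrate 3.410 g; sodium pyruvate 1.533 g; peptone 5.221 g; manganese chloride tetrahydrate 24.004 mg; L-arginine 642.471 mg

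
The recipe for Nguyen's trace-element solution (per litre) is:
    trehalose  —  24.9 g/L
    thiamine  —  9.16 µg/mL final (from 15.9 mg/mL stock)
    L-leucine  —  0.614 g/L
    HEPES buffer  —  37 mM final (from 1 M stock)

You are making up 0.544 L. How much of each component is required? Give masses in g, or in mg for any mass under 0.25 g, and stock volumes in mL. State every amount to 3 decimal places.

Working volume: 0.544 L.
trehalose: 24.9 g/L × 0.544 L = 13.546 g
thiamine: V = C2·V2/C1 = 9.16 µg/mL × 544 mL ÷ 15900 µg/mL = 0.313 mL
L-leucine: 0.614 g/L × 0.544 L = 0.334 g
HEPES buffer: V = C2·V2/C1 = 37 mM × 544 mL ÷ 1000 mM = 20.128 mL

trehalose 13.546 g; thiamine 0.313 mL; L-leucine 0.334 g; HEPES buffer 20.128 mL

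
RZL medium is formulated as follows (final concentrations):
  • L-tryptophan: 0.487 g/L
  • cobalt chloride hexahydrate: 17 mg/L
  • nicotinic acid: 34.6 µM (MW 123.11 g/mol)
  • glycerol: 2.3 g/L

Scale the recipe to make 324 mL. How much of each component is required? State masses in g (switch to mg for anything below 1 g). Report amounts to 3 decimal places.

Target volume = 324 mL = 0.324 L.
L-tryptophan: 0.487 g/L × 0.324 L = 0.157788 g = 157.788 mg
cobalt chloride hexahydrate: 17 mg/L × 0.324 L = 5.508 mg
nicotinic acid: 34.6 µmol/L × 123.11 g/mol × 0.324 L ÷ 1000 = 1.380 mg
glycerol: 2.3 g/L × 0.324 L = 0.7452 g = 745.200 mg

L-tryptophan 157.788 mg; cobalt chloride hexahydrate 5.508 mg; nicotinic acid 1.380 mg; glycerol 745.200 mg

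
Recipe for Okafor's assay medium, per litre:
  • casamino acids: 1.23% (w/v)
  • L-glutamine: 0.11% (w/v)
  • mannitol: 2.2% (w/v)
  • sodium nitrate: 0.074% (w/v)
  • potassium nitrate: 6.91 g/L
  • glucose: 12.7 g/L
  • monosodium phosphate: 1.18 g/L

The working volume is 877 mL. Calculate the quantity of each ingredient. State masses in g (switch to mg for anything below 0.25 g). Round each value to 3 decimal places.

Working volume: 877 mL = 0.877 L.
casamino acids: 1.23 g per 100 mL × 877 mL ÷ 100 = 10.787 g
L-glutamine: 0.11 g per 100 mL × 877 mL ÷ 100 = 0.965 g
mannitol: 2.2% w/v = 22 g/L → 22 × 0.877 L = 19.294 g
sodium nitrate: 0.074% w/v = 0.74 g/L → 0.74 × 0.877 L = 0.649 g
potassium nitrate: 6.91 g/L × 0.877 L = 6.060 g
glucose: 12.7 g/L × 0.877 L = 11.138 g
monosodium phosphate: 1.18 g/L × 0.877 L = 1.035 g

casamino acids 10.787 g; L-glutamine 0.965 g; mannitol 19.294 g; sodium nitrate 0.649 g; potassium nitrate 6.060 g; glucose 11.138 g; monosodium phosphate 1.035 g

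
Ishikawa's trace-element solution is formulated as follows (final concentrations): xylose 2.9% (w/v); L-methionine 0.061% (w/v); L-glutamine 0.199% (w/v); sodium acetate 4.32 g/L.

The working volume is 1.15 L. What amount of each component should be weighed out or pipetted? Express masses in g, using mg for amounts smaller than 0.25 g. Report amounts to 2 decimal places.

Scale factor relative to 1 L: 1.15.
xylose: 2.9 g per 100 mL × 1150 mL ÷ 100 = 33.35 g
L-methionine: 0.061% w/v = 0.61 g/L → 0.61 × 1.15 L = 0.70 g
L-glutamine: 0.199% w/v = 1.99 g/L → 1.99 × 1.15 L = 2.29 g
sodium acetate: 4.32 g/L × 1.15 L = 4.97 g

xylose 33.35 g; L-methionine 0.70 g; L-glutamine 2.29 g; sodium acetate 4.97 g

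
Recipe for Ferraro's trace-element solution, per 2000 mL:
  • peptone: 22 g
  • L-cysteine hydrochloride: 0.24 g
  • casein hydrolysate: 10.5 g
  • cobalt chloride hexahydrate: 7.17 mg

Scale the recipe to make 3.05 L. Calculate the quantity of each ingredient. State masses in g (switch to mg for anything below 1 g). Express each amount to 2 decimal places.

Ratio of target to recipe volume: 3050 / 2000 = 1.525.
peptone: 22 g × (3050 mL / 2000 mL) = 33.55 g
L-cysteine hydrochloride: 0.24 g × (3050 mL / 2000 mL) = 0.366 g = 366.00 mg
casein hydrolysate: 10.5 g × (3050 mL / 2000 mL) = 16.01 g
cobalt chloride hexahydrate: 7.17 mg × (3050 mL / 2000 mL) = 10.93 mg

peptone 33.55 g; L-cysteine hydrochloride 366.00 mg; casein hydrolysate 16.01 g; cobalt chloride hexahydrate 10.93 mg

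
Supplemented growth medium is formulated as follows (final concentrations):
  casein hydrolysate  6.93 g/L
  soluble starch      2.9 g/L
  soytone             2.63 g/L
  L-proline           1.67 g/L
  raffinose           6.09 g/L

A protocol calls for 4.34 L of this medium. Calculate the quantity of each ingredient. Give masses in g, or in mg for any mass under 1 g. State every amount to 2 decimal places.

Scale factor relative to 1 L: 4.34.
casein hydrolysate: 6.93 g/L × 4.34 L = 30.08 g
soluble starch: 2.9 g/L × 4.34 L = 12.59 g
soytone: 2.63 g/L × 4.34 L = 11.41 g
L-proline: 1.67 g/L × 4.34 L = 7.25 g
raffinose: 6.09 g/L × 4.34 L = 26.43 g

casein hydrolysate 30.08 g; soluble starch 12.59 g; soytone 11.41 g; L-proline 7.25 g; raffinose 26.43 g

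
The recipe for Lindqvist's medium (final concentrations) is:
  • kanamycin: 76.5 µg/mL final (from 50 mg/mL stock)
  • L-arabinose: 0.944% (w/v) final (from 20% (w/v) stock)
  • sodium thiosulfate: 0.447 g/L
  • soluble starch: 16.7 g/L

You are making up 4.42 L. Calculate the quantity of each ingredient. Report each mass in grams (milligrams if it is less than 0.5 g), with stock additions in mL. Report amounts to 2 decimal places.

Working volume: 4.42 L.
kanamycin: dilute stock: 76.5 µg/mL × 4420 mL ÷ 50000 µg/mL = 6.76 mL
L-arabinose: C1V1 = C2V2 → 0.944% ÷ 20% × 4420 mL = 208.62 mL
sodium thiosulfate: 0.447 g/L × 4.42 L = 1.98 g
soluble starch: 16.7 g/L × 4.42 L = 73.81 g

kanamycin 6.76 mL; L-arabinose 208.62 mL; sodium thiosulfate 1.98 g; soluble starch 73.81 g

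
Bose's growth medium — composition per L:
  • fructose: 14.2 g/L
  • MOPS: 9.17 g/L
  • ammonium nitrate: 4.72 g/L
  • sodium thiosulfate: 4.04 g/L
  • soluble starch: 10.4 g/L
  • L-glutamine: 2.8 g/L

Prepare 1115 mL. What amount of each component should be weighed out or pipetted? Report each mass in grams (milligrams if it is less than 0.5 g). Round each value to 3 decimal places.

Target volume = 1115 mL = 1.115 L.
fructose: 14.2 g/L × 1.115 L = 15.833 g
MOPS: 9.17 g/L × 1.115 L = 10.225 g
ammonium nitrate: 4.72 g/L × 1.115 L = 5.263 g
sodium thiosulfate: 4.04 g/L × 1.115 L = 4.505 g
soluble starch: 10.4 g/L × 1.115 L = 11.596 g
L-glutamine: 2.8 g/L × 1.115 L = 3.122 g

fructose 15.833 g; MOPS 10.225 g; ammonium nitrate 5.263 g; sodium thiosulfate 4.505 g; soluble starch 11.596 g; L-glutamine 3.122 g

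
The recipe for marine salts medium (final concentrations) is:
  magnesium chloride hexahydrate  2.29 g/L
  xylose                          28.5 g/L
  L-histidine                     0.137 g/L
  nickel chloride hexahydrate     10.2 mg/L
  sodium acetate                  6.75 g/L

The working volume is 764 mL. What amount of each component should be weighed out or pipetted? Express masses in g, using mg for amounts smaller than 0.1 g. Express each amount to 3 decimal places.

Target volume = 764 mL = 0.764 L.
magnesium chloride hexahydrate: 2.29 g/L × 0.764 L = 1.750 g
xylose: 28.5 g/L × 0.764 L = 21.774 g
L-histidine: 0.137 g/L × 0.764 L = 0.105 g
nickel chloride hexahydrate: 10.2 mg/L × 0.764 L = 7.793 mg
sodium acetate: 6.75 g/L × 0.764 L = 5.157 g

magnesium chloride hexahydrate 1.750 g; xylose 21.774 g; L-histidine 0.105 g; nickel chloride hexahydrate 7.793 mg; sodium acetate 5.157 g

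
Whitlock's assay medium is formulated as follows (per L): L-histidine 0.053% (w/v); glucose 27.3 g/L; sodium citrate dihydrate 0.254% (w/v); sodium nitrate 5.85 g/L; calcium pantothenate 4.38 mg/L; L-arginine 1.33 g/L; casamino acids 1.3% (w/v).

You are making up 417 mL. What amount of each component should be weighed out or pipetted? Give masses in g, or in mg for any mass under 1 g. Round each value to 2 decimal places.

Working volume: 417 mL = 0.417 L.
L-histidine: 0.053 g per 100 mL × 417 mL ÷ 100 = 0.22101 g = 221.01 mg
glucose: 27.3 g/L × 0.417 L = 11.38 g
sodium citrate dihydrate: 0.254 g per 100 mL × 417 mL ÷ 100 = 1.06 g
sodium nitrate: 5.85 g/L × 0.417 L = 2.44 g
calcium pantothenate: 4.38 mg/L × 0.417 L = 1.83 mg
L-arginine: 1.33 g/L × 0.417 L = 0.55461 g = 554.61 mg
casamino acids: 1.3 g per 100 mL × 417 mL ÷ 100 = 5.42 g

L-histidine 221.01 mg; glucose 11.38 g; sodium citrate dihydrate 1.06 g; sodium nitrate 2.44 g; calcium pantothenate 1.83 mg; L-arginine 554.61 mg; casamino acids 5.42 g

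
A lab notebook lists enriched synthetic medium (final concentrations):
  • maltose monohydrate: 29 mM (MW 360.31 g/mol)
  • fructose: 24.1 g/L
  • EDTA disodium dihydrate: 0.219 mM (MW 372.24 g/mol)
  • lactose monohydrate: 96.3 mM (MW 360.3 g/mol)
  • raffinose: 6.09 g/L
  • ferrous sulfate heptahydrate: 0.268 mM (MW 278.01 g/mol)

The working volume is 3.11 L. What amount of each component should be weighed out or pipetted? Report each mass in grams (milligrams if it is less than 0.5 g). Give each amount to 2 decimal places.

Working volume: 3.11 L.
maltose monohydrate: 29 mmol/L × 360.31 g/mol × 3.11 L ÷ 1000 = 32.50 g
fructose: 24.1 g/L × 3.11 L = 74.95 g
EDTA disodium dihydrate: 0.219 mmol/L × 372.24 mg/mmol × 3.11 L = 253.53 mg
lactose monohydrate: 96.3 mmol/L × 360.3 g/mol × 3.11 L ÷ 1000 = 107.91 g
raffinose: 6.09 g/L × 3.11 L = 18.94 g
ferrous sulfate heptahydrate: 0.268 mmol/L × 278.01 mg/mmol × 3.11 L = 231.72 mg

maltose monohydrate 32.50 g; fructose 74.95 g; EDTA disodium dihydrate 253.53 mg; lactose monohydrate 107.91 g; raffinose 18.94 g; ferrous sulfate heptahydrate 231.72 mg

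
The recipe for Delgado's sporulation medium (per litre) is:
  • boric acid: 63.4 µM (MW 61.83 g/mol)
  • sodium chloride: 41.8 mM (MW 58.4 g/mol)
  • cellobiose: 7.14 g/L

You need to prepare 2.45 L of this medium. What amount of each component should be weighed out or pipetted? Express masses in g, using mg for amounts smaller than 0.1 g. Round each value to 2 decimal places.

boric acid 9.60 mg; sodium chloride 5.98 g; cellobiose 17.49 g

Scale factor relative to 1 L: 2.45.
boric acid: 63.4 µmol/L × 61.83 g/mol × 2.45 L ÷ 1000 = 9.60 mg
sodium chloride: 41.8 mmol/L × 58.4 g/mol × 2.45 L ÷ 1000 = 5.98 g
cellobiose: 7.14 g/L × 2.45 L = 17.49 g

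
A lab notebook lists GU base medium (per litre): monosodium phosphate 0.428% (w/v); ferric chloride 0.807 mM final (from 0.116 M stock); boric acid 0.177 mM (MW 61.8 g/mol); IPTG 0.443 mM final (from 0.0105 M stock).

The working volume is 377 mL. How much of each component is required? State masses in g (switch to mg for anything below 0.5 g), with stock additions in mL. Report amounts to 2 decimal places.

Working volume: 377 mL = 0.377 L.
monosodium phosphate: 0.428 g per 100 mL × 377 mL ÷ 100 = 1.61 g
ferric chloride: dilute stock: 0.807 mM × 377 mL ÷ 116 mM = 2.62 mL
boric acid: 0.177 mmol/L × 61.8 mg/mmol × 0.377 L = 4.12 mg
IPTG: dilute stock: 0.443 mM × 377 mL ÷ 10.5 mM = 15.91 mL

monosodium phosphate 1.61 g; ferric chloride 2.62 mL; boric acid 4.12 mg; IPTG 15.91 mL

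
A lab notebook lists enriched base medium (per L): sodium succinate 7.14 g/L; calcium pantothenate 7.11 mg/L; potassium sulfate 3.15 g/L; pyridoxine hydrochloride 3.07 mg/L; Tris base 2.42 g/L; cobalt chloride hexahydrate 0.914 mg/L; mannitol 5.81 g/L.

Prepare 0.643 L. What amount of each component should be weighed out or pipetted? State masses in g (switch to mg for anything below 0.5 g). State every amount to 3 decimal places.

sodium succinate 4.591 g; calcium pantothenate 4.572 mg; potassium sulfate 2.025 g; pyridoxine hydrochloride 1.974 mg; Tris base 1.556 g; cobalt chloride hexahydrate 0.588 mg; mannitol 3.736 g

Working volume: 0.643 L.
sodium succinate: 7.14 g/L × 0.643 L = 4.591 g
calcium pantothenate: 7.11 mg/L × 0.643 L = 4.572 mg
potassium sulfate: 3.15 g/L × 0.643 L = 2.025 g
pyridoxine hydrochloride: 3.07 mg/L × 0.643 L = 1.974 mg
Tris base: 2.42 g/L × 0.643 L = 1.556 g
cobalt chloride hexahydrate: 0.914 mg/L × 0.643 L = 0.588 mg
mannitol: 5.81 g/L × 0.643 L = 3.736 g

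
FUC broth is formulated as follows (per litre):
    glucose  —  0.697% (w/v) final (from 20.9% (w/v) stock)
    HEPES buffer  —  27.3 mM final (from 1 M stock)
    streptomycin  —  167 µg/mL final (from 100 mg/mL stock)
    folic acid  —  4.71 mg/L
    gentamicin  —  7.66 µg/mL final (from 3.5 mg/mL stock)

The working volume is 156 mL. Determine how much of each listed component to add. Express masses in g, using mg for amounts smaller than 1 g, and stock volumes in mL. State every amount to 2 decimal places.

Scale factor relative to 1 L: 0.156.
glucose: dilute stock: 0.697% ÷ 20.9% × 156 mL = 5.20 mL
HEPES buffer: dilute stock: 27.3 mM × 156 mL ÷ 1000 mM = 4.26 mL
streptomycin: C1V1 = C2V2 → 167 µg/mL × 156 mL ÷ 100000 µg/mL = 0.26 mL
folic acid: 4.71 mg/L × 0.156 L = 0.73 mg
gentamicin: dilute stock: 7.66 µg/mL × 156 mL ÷ 3500 µg/mL = 0.34 mL

glucose 5.20 mL; HEPES buffer 4.26 mL; streptomycin 0.26 mL; folic acid 0.73 mg; gentamicin 0.34 mL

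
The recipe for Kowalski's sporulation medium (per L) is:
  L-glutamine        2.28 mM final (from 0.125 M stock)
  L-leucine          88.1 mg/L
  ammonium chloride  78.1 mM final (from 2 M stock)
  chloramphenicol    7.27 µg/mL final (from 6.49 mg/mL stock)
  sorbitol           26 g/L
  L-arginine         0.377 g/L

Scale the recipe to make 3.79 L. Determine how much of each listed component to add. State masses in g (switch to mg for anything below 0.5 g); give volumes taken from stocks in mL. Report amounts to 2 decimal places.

Working volume: 3.79 L.
L-glutamine: C1V1 = C2V2 → 2.28 mM × 3790 mL ÷ 125 mM = 69.13 mL
L-leucine: 88.1 mg/L × 3.79 L = 333.90 mg
ammonium chloride: dilute stock: 78.1 mM × 3790 mL ÷ 2000 mM = 148.00 mL
chloramphenicol: V = C2·V2/C1 = 7.27 µg/mL × 3790 mL ÷ 6490 µg/mL = 4.25 mL
sorbitol: 26 g/L × 3.79 L = 98.54 g
L-arginine: 0.377 g/L × 3.79 L = 1.43 g

L-glutamine 69.13 mL; L-leucine 333.90 mg; ammonium chloride 148.00 mL; chloramphenicol 4.25 mL; sorbitol 98.54 g; L-arginine 1.43 g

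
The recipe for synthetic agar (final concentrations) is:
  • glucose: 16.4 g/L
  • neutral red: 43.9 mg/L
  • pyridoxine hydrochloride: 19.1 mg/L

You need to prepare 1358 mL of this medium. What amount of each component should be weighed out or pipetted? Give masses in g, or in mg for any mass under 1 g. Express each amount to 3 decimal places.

glucose 22.271 g; neutral red 59.616 mg; pyridoxine hydrochloride 25.938 mg

Target volume = 1358 mL = 1.358 L.
glucose: 16.4 g/L × 1.358 L = 22.271 g
neutral red: 43.9 mg/L × 1.358 L = 59.616 mg
pyridoxine hydrochloride: 19.1 mg/L × 1.358 L = 25.938 mg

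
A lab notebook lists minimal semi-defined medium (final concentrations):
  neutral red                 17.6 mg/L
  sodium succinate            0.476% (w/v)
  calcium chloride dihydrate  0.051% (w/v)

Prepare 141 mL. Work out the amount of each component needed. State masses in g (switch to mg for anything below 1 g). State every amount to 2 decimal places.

Target volume = 141 mL = 0.141 L.
neutral red: 17.6 mg/L × 0.141 L = 2.48 mg
sodium succinate: 0.476 g per 100 mL × 141 mL ÷ 100 = 0.67116 g = 671.16 mg
calcium chloride dihydrate: 0.051% w/v = 0.51 g/L → 0.51 × 0.141 L = 0.07191 g = 71.91 mg

neutral red 2.48 mg; sodium succinate 671.16 mg; calcium chloride dihydrate 71.91 mg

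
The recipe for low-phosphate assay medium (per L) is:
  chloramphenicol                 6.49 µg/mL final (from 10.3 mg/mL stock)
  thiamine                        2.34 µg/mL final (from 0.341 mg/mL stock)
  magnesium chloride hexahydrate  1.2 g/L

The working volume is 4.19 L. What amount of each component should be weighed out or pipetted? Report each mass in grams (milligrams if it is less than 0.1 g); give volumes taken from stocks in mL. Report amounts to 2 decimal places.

chloramphenicol 2.64 mL; thiamine 28.75 mL; magnesium chloride hexahydrate 5.03 g

Scale factor relative to 1 L: 4.19.
chloramphenicol: dilute stock: 6.49 µg/mL × 4190 mL ÷ 10300 µg/mL = 2.64 mL
thiamine: C1V1 = C2V2 → 2.34 µg/mL × 4190 mL ÷ 341 µg/mL = 28.75 mL
magnesium chloride hexahydrate: 1.2 g/L × 4.19 L = 5.03 g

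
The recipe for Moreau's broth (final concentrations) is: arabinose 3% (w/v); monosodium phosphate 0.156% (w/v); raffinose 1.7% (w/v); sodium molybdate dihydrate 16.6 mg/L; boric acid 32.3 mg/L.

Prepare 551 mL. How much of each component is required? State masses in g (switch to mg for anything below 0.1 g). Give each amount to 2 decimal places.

Scale factor relative to 1 L: 0.551.
arabinose: 3% w/v = 30 g/L → 30 × 0.551 L = 16.53 g
monosodium phosphate: 0.156 g per 100 mL × 551 mL ÷ 100 = 0.86 g
raffinose: 1.7% w/v = 17 g/L → 17 × 0.551 L = 9.37 g
sodium molybdate dihydrate: 16.6 mg/L × 0.551 L = 9.15 mg
boric acid: 32.3 mg/L × 0.551 L = 17.80 mg

arabinose 16.53 g; monosodium phosphate 0.86 g; raffinose 9.37 g; sodium molybdate dihydrate 9.15 mg; boric acid 17.80 mg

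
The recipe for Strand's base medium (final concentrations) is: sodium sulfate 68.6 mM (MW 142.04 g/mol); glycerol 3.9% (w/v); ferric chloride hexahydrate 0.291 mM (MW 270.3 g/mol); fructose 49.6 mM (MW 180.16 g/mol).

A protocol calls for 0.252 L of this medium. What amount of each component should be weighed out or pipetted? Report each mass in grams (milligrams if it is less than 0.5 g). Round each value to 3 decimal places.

sodium sulfate 2.455 g; glycerol 9.828 g; ferric chloride hexahydrate 19.822 mg; fructose 2.252 g

Working volume: 0.252 L.
sodium sulfate: 68.6 mmol/L × 142.04 g/mol × 0.252 L ÷ 1000 = 2.455 g
glycerol: 3.9 g per 100 mL × 252 mL ÷ 100 = 9.828 g
ferric chloride hexahydrate: 0.291 mmol/L × 270.3 mg/mmol × 0.252 L = 19.822 mg
fructose: 49.6 mmol/L × 180.16 g/mol × 0.252 L ÷ 1000 = 2.252 g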